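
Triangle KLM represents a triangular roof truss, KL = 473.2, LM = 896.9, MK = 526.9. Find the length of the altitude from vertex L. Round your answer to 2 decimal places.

Semiperimeter s = (896.9 + 526.9 + 473.2)/2 = 948.5.
Heron's formula: area = √(948.5·51.6·421.6·475.3) ≈ 99032.
The altitude from L has length 2·area/MK ≈ 375.91.

375.91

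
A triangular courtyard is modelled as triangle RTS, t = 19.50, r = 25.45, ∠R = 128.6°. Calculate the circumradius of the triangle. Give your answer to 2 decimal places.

Law of sines: sin T = t·sin R/r ≈ 0.59881.
Since r ≥ t, only the acute value applies: ∠T ≈ 36.78°.
Then ∠S = 180° − ∠R − ∠T ≈ 14.62°.
Law of sines gives s = r·sin S/sin R ≈ 8.2171.
Circumradius = r/(2 sin R) ≈ 16.282.

16.28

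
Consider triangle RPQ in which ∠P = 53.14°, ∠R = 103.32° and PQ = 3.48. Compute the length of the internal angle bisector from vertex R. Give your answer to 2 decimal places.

t_R ≈ 1.18

The third angle is ∠Q = 180° − ∠R − ∠P = 23.54°.
Law of sines: QR = PQ·sin P/sin R ≈ 2.8613.
Law of sines: RP = PQ·sin Q/sin R ≈ 1.4283.
The bisector from R has length 2·QR·RP·cos(∠R/2)/(QR+RP) ≈ 1.182.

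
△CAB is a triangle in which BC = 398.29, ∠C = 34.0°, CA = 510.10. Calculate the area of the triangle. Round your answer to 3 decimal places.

Area = ½·BC·CA·sin C ≈ 56805.

area ≈ 56804.976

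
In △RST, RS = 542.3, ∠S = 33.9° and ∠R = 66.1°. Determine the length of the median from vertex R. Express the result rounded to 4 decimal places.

The third angle is ∠T = 180° − ∠R − ∠S = 80.00°.
Law of sines: ST = RS·sin R/sin T ≈ 503.45.
Law of sines: TR = RS·sin S/sin T ≈ 307.13.
Median from R: ½√(2·TR² + 2·RS² − ST²) ≈ 361.72.

361.7241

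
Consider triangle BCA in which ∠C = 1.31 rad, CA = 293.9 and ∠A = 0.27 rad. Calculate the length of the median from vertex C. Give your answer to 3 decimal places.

The third angle is ∠B = π − ∠C − ∠A = 1.562 rad.
Law of sines: AB = CA·sin C/sin B ≈ 283.97.
Law of sines: BC = CA·sin A/sin B ≈ 78.396.
Median from C: ½√(2·BC² + 2·CA² − AB²) ≈ 161.56.

m_C ≈ 161.559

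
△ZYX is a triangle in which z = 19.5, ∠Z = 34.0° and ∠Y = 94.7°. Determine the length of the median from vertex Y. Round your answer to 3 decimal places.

16.077

The third angle is ∠X = 180° − ∠Z − ∠Y = 51.30°.
Law of sines: y = z·sin Y/sin Z ≈ 34.754.
Law of sines: x = z·sin X/sin Z ≈ 27.215.
Median from Y: ½√(2·x² + 2·z² − y²) ≈ 16.077.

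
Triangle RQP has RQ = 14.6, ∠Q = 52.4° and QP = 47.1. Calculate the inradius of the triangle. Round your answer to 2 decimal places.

By the law of cosines, PR² = RQ² + QP² − 2·RQ·QP·cos Q = 1592.4, so PR ≈ 39.905.
Area = ½·RQ·QP·sin Q ≈ 272.41.
Semiperimeter s = (47.1+39.905+14.6)/2 = 50.803.
Inradius = area/s = 272.41/50.803 ≈ 5.3622.

r ≈ 5.36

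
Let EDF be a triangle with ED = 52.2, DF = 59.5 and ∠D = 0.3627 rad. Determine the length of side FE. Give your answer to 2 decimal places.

21.39

By the law of cosines, FE² = ED² + DF² − 2·ED·DF·cos D = 457.42, so FE ≈ 21.387.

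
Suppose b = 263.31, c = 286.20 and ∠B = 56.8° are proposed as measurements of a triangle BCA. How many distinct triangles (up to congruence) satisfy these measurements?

2

c·sin B = 286.20·sin(56.8°) ≈ 239.5.
Since c sin B < b < c (239.5 < 263.31 < 286.20), two triangles exist.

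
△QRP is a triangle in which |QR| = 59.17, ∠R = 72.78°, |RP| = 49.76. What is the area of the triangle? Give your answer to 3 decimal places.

Area = ½·|QR|·|RP|·sin R ≈ 1406.2.

area ≈ 1406.161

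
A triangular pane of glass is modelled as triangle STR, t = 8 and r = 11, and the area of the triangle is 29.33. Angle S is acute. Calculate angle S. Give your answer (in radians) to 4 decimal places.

0.7296

From area = ½·t·r·sin S, we get sin S = 2·area/(t·r) ≈ 0.66659.
Taking the acute solution, ∠S ≈ 0.7296 rad.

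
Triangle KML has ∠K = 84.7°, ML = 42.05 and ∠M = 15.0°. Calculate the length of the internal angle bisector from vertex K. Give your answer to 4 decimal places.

12.7958

The third angle is ∠L = 180° − ∠K − ∠M = 80.30°.
Law of sines: LK = ML·sin M/sin K ≈ 10.93.
Law of sines: KM = ML·sin L/sin K ≈ 41.627.
The bisector from K has length 2·LK·KM·cos(∠K/2)/(LK+KM) ≈ 12.796.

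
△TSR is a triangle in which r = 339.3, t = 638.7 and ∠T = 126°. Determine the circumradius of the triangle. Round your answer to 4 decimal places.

Law of sines: sin R = r·sin T/t ≈ 0.42978.
Since t ≥ r, only the acute value applies: ∠R ≈ 25.45°.
Then ∠S = 180° − ∠T − ∠R ≈ 28.55°.
Law of sines gives s = t·sin S/sin T ≈ 377.27.
Circumradius = t/(2 sin T) ≈ 394.74.

394.7383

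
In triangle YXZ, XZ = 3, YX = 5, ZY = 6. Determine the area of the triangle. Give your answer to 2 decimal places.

7.48

Semiperimeter s = (3 + 6 + 5)/2 = 7.
Heron's formula: area = √(7·4·1·2) ≈ 7.4833.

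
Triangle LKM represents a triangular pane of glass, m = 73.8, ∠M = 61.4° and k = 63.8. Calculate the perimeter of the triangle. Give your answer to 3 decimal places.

Law of sines: sin K = k·sin M/m ≈ 0.75902.
Since m ≥ k, only the acute value applies: ∠K ≈ 49.38°.
Then ∠L = 180° − ∠M − ∠K ≈ 69.22°.
Law of sines gives l = m·sin L/sin M ≈ 78.59.
Semiperimeter s = (78.59+63.8+73.8)/2 = 108.09.
Perimeter = 78.59 + 63.8 + 73.8 = 216.19.

perimeter ≈ 216.190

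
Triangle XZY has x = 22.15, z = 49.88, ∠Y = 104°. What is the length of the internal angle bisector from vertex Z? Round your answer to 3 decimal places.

28.639

By the law of cosines, y² = x² + z² − 2·x·z·cos Y = 3513.2, so y ≈ 59.272.
Law of cosines again: cos Z = (y² + x² − z²)/(2·y·x) ≈ 0.57729, so ∠Z ≈ 54.74°.
The bisector from Z has length 2·y·x·cos(∠Z/2)/(y+x) ≈ 28.639.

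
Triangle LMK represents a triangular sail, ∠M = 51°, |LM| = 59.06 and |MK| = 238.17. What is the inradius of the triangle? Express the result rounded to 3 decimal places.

By the law of cosines, |KL|² = |LM|² + |MK|² − 2·|LM|·|MK|·cos M = 42509, so |KL| ≈ 206.18.
Area = ½·|LM|·|MK|·sin M ≈ 5465.8.
Semiperimeter s = (238.17+206.18+59.06)/2 = 251.7.
Inradius = area/s = 5465.8/251.7 ≈ 21.715.

r ≈ 21.715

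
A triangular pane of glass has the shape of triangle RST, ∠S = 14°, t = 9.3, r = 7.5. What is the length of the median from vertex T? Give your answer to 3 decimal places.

By the law of cosines, s² = t² + r² − 2·t·r·cos S = 7.3837, so s ≈ 2.7173.
Median from T: ½√(2·r² + 2·s² − t²) ≈ 3.1929.

m_T ≈ 3.193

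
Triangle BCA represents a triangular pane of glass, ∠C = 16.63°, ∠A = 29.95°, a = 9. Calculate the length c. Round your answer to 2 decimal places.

5.16

The third angle is ∠B = 180° − ∠C − ∠A = 133.42°.
Law of sines: c = a·sin C/sin A ≈ 5.1592.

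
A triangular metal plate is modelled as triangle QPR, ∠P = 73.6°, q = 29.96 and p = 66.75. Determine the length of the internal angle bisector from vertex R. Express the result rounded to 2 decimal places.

31.47

Law of sines: sin Q = q·sin P/p ≈ 0.43058.
Since p ≥ q, only the acute value applies: ∠Q ≈ 25.50°.
Then ∠R = 180° − ∠P − ∠Q ≈ 80.90°.
Law of sines gives r = p·sin R/sin P ≈ 68.704.
The bisector from R has length 2·q·p·cos(∠R/2)/(q+p) ≈ 31.473.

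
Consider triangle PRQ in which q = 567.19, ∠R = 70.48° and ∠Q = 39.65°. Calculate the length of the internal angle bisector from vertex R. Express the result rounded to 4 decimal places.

551.6136

The third angle is ∠P = 180° − ∠R − ∠Q = 69.87°.
Law of sines: p = q·sin P/sin Q ≈ 834.58.
Law of sines: r = q·sin R/sin Q ≈ 837.79.
The bisector from R has length 2·q·p·cos(∠R/2)/(q+p) ≈ 551.61.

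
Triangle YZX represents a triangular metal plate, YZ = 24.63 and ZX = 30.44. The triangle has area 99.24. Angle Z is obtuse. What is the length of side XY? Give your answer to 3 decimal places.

54.582

From area = ½·YZ·ZX·sin Z, we get sin Z = 2·area/(YZ·ZX) ≈ 0.26473.
Taking the obtuse solution, ∠Z ≈ 164.65°.
Law of cosines then gives XY ≈ 54.582.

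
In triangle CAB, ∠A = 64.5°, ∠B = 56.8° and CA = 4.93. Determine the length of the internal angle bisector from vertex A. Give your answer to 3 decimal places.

4.213

The third angle is ∠C = 180° − ∠A − ∠B = 58.70°.
Law of sines: AB = CA·sin C/sin B ≈ 5.0343.
Law of sines: BC = CA·sin A/sin B ≈ 5.3178.
The bisector from A has length 2·CA·AB·cos(∠A/2)/(CA+AB) ≈ 4.2131.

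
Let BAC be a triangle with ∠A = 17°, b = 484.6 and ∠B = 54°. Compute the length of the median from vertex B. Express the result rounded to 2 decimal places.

342.07

The third angle is ∠C = 180° − ∠B − ∠A = 109.00°.
Law of sines: a = b·sin A/sin B ≈ 175.13.
Law of sines: c = b·sin C/sin B ≈ 566.36.
Median from B: ½√(2·a² + 2·c² − b²) ≈ 342.07.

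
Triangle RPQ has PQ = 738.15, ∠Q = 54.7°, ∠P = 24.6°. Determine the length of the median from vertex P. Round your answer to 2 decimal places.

The third angle is ∠R = 180° − ∠P − ∠Q = 100.70°.
Law of sines: QR = PQ·sin P/sin R ≈ 312.71.
Law of sines: RP = PQ·sin Q/sin R ≈ 613.09.
Median from P: ½√(2·RP² + 2·PQ² − QR²) ≈ 660.25.

m_P ≈ 660.25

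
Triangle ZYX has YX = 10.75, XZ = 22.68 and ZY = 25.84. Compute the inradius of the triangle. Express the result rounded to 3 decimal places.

Semiperimeter s = (10.75 + 22.68 + 25.84)/2 = 29.635.
Heron's formula: area = √(29.635·18.885·6.955·3.795) ≈ 121.54.
Inradius = area/s = 121.54/29.635 ≈ 4.1012.

4.101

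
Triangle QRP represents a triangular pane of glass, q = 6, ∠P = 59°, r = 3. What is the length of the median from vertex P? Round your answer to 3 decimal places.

By the law of cosines, p² = q² + r² − 2·q·r·cos P = 26.459, so p ≈ 5.1438.
Median from P: ½√(2·q² + 2·r² − p²) ≈ 3.9856.

m_P ≈ 3.986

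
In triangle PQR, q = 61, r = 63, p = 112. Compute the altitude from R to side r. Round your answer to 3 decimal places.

h_R ≈ 47.296

Semiperimeter s = (112 + 61 + 63)/2 = 118.
Heron's formula: area = √(118·6·57·55) ≈ 1489.8.
The altitude from R has length 2·area/r ≈ 47.296.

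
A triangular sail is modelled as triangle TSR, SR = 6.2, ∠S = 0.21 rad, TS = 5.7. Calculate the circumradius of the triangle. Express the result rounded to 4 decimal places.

3.2205

By the law of cosines, RT² = TS² + SR² − 2·TS·SR·cos S = 1.8028, so RT ≈ 1.3427.
Area = ½·TS·SR·sin S ≈ 3.6835.
Circumradius = RT/(2 sin S) ≈ 3.2205.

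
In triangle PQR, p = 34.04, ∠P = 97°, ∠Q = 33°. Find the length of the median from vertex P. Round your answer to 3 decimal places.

The third angle is ∠R = 180° − ∠P − ∠Q = 50.00°.
Law of sines: q = p·sin Q/sin P ≈ 18.679.
Law of sines: r = p·sin R/sin P ≈ 26.272.
Median from P: ½√(2·q² + 2·r² − p²) ≈ 15.162.

15.162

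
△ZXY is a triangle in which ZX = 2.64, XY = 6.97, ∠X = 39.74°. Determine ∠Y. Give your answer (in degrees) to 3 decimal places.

18.863

By the law of cosines, YZ² = ZX² + XY² − 2·ZX·XY·cos X = 27.252, so YZ ≈ 5.2203.
Law of cosines again: cos Y = (XY² + YZ² − ZX²)/(2·XY·YZ) ≈ 0.94629, so ∠Y ≈ 18.86°.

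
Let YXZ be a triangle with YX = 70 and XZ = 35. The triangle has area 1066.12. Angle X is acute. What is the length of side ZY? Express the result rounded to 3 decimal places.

From area = ½·YX·XZ·sin X, we get sin X = 2·area/(YX·XZ) ≈ 0.87030.
Taking the acute solution, ∠X ≈ 60.49°.
Law of cosines then gives ZY ≈ 60.923.

60.923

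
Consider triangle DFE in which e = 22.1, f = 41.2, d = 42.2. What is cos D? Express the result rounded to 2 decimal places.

0.22

By the law of cosines, cos D = (f² + e² − d²) / (2·f·e) ≈ 0.22241, so ∠D ≈ 77.15°.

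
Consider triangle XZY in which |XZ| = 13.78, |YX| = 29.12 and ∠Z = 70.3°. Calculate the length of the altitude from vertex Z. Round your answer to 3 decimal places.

Law of sines: sin Y = |XZ|·sin Z/|YX| ≈ 0.44552.
Since |YX| ≥ |XZ|, only the acute value applies: ∠Y ≈ 26.46°.
Then ∠X = 180° − ∠Z − ∠Y ≈ 83.24°.
Law of sines gives |ZY| = |YX|·sin X/sin Z ≈ 30.716.
Area = ½·|YX|·|XZ|·sin X ≈ 199.24.
The altitude from Z has length 2·area/|YX| ≈ 13.684.

13.684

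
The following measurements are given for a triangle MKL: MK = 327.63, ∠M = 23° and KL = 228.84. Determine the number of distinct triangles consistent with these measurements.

2

MK·sin M = 327.63·sin(23°) ≈ 128.
Since MK sin M < KL < MK (128 < 228.84 < 327.63), two triangles exist.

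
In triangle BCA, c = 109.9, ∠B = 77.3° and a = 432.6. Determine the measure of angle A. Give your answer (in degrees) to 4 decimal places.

By the law of cosines, b² = c² + a² − 2·c·a·cos B = 1.7832e+05, so b ≈ 422.28.
Law of cosines again: cos A = (b² + c² − a²)/(2·b·c) ≈ 0.03504, so ∠A ≈ 87.99°.

∠A ≈ 87.9922°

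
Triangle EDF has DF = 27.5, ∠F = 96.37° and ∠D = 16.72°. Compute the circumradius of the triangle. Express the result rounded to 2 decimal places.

The third angle is ∠E = 180° − ∠D − ∠F = 66.91°.
Law of sines: FE = DF·sin D/sin E ≈ 8.6006.
Law of sines: ED = DF·sin F/sin E ≈ 29.71.
Circumradius = DF/(2 sin E) ≈ 14.947.

14.95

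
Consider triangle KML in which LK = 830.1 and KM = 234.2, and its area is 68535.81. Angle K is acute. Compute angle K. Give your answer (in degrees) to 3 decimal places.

From area = ½·LK·KM·sin K, we get sin K = 2·area/(LK·KM) ≈ 0.70507.
Taking the acute solution, ∠K ≈ 44.83°.

44.835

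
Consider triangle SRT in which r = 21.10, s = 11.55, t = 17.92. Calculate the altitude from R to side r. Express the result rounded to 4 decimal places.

Semiperimeter p = (11.55 + 21.1 + 17.92)/2 = 25.285.
Heron's formula: area = √(25.285·13.735·4.185·7.365) ≈ 103.46.
The altitude from R has length 2·area/r ≈ 9.8068.

h_R ≈ 9.8068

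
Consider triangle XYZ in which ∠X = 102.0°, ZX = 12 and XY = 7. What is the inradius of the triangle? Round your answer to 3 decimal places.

By the law of cosines, YZ² = ZX² + XY² − 2·ZX·XY·cos X = 227.93, so YZ ≈ 15.097.
Area = ½·ZX·XY·sin X ≈ 41.082.
Semiperimeter s = (15.097+12+7)/2 = 17.049.
Inradius = area/s = 41.082/17.049 ≈ 2.4097.

2.410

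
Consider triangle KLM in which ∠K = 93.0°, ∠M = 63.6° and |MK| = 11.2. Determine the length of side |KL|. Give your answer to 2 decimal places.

The third angle is ∠L = 180° − ∠M − ∠K = 23.40°.
Law of sines: |KL| = |MK|·sin M/sin L ≈ 25.26.

25.26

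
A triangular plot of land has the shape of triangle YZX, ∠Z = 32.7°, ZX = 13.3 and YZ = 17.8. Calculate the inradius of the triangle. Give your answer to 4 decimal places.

By the law of cosines, XY² = YZ² + ZX² − 2·YZ·ZX·cos Z = 95.291, so XY ≈ 9.7617.
Area = ½·YZ·ZX·sin Z ≈ 63.948.
Semiperimeter s = (13.3+9.7617+17.8)/2 = 20.431.
Inradius = area/s = 63.948/20.431 ≈ 3.13.

r ≈ 3.1300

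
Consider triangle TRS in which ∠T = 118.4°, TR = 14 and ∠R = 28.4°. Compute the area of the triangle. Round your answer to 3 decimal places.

74.880

The third angle is ∠S = 180° − ∠T − ∠R = 33.20°.
Law of sines: RS = TR·sin T/sin S ≈ 22.491.
Law of sines: ST = TR·sin R/sin S ≈ 12.161.
Area = ½·TR·RS·sin R ≈ 74.88.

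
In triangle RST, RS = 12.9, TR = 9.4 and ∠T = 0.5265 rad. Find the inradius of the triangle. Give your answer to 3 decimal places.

2.241

Law of sines: sin S = TR·sin T/RS ≈ 0.36617.
Since RS ≥ TR, only the acute value applies: ∠S ≈ 0.3749 rad.
Then ∠R = π − ∠T − ∠S ≈ 2.2402 rad.
Law of sines gives ST = RS·sin R/sin T ≈ 20.131.
Area = ½·RS·TR·sin R ≈ 47.545.
Semiperimeter s = (20.131+9.4+12.9)/2 = 21.216.
Inradius = area/s = 47.545/21.216 ≈ 2.2411.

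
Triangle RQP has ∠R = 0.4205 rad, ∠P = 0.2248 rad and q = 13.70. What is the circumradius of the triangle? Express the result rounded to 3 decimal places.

The third angle is ∠Q = π − ∠P − ∠R = 2.4963 rad.
Law of sines: r = q·sin R/sin Q ≈ 9.2987.
Law of sines: p = q·sin P/sin Q ≈ 5.0776.
Circumradius = q/(2 sin Q) ≈ 11.389.

11.389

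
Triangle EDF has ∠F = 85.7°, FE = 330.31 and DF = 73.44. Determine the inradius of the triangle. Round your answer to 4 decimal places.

By the law of cosines, ED² = DF² + FE² − 2·DF·FE·cos F = 1.1086e+05, so ED ≈ 332.96.
Area = ½·DF·FE·sin F ≈ 12095.
Semiperimeter s = (73.44+330.31+332.96)/2 = 368.35.
Inradius = area/s = 12095/368.35 ≈ 32.835.

r ≈ 32.8349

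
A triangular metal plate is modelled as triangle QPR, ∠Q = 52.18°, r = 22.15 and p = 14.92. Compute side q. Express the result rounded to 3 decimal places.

By the law of cosines, q² = p² + r² − 2·p·r·cos Q = 307.94, so q ≈ 17.548.

17.548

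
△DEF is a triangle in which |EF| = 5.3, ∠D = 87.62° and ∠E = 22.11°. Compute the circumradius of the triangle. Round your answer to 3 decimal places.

The third angle is ∠F = 180° − ∠D − ∠E = 70.27°.
Law of sines: |FD| = |EF|·sin E/sin D ≈ 1.9966.
Law of sines: |DE| = |EF|·sin F/sin D ≈ 4.9932.
Circumradius = |EF|/(2 sin D) ≈ 2.6523.

R ≈ 2.652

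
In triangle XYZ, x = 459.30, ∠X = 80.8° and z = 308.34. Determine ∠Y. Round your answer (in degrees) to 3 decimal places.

57.695

Law of sines: sin Z = z·sin X/x ≈ 0.66269.
Since x ≥ z, only the acute value applies: ∠Z ≈ 41.51°.
Then ∠Y = 180° − ∠X − ∠Z ≈ 57.69°.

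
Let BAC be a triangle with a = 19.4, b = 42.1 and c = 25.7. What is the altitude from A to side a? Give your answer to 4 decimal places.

Semiperimeter s = (42.1 + 19.4 + 25.7)/2 = 43.6.
Heron's formula: area = √(43.6·1.5·24.2·17.9) ≈ 168.32.
The altitude from A has length 2·area/a ≈ 17.352.

17.3521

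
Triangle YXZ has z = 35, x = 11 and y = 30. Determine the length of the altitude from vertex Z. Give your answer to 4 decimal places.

Semiperimeter s = (30 + 11 + 35)/2 = 38.
Heron's formula: area = √(38·8·27·3) ≈ 156.92.
The altitude from Z has length 2·area/z ≈ 8.9669.

h_Z ≈ 8.9669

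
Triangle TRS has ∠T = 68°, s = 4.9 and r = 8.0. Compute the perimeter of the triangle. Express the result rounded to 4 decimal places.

20.5577

By the law of cosines, t² = r² + s² − 2·r·s·cos T = 58.641, so t ≈ 7.6577.
Semiperimeter p = (7.6577+8+4.9)/2 = 10.279.
Perimeter = 7.6577 + 8 + 4.9 = 20.558.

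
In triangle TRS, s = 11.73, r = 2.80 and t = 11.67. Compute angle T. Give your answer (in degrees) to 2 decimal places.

By the law of cosines, cos T = (r² + s² − t²) / (2·r·s) ≈ 0.14073, so ∠T ≈ 81.91°.

81.91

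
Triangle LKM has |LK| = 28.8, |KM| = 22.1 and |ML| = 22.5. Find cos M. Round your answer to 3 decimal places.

By the law of cosines, cos M = (|KM|² + |ML|² − |LK|²) / (2·|KM|·|ML|) ≈ 0.16613, so ∠M ≈ 80.44°.

0.166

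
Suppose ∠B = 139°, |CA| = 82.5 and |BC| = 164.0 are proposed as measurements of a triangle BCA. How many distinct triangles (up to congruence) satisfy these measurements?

0

|BC|·sin B = 164.0·sin(139°) ≈ 107.6.
Since ∠B is not acute, a triangle exists only if |CA| > |BC|; here |CA| ≤ |BC|, so there is no triangle.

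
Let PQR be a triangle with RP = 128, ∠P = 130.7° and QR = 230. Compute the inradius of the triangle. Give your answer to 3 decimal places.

Law of sines: sin Q = RP·sin P/QR ≈ 0.42192.
Since QR ≥ RP, only the acute value applies: ∠Q ≈ 24.96°.
Then ∠R = 180° − ∠P − ∠Q ≈ 24.34°.
Law of sines gives PQ = QR·sin R/sin P ≈ 125.06.
Area = ½·QR·RP·sin R ≈ 6067.8.
Semiperimeter s = (230+128+125.06)/2 = 241.53.
Inradius = area/s = 6067.8/241.53 ≈ 25.123.

r ≈ 25.123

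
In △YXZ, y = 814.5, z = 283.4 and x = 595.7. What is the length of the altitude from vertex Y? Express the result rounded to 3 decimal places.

Semiperimeter s = (814.5 + 595.7 + 283.4)/2 = 846.8.
Heron's formula: area = √(846.8·32.3·251.1·563.4) ≈ 62205.
The altitude from Y has length 2·area/y ≈ 152.74.

h_Y ≈ 152.743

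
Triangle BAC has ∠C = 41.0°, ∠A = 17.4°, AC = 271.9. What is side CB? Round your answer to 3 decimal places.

The third angle is ∠B = 180° − ∠A − ∠C = 121.60°.
Law of sines: CB = AC·sin A/sin B ≈ 95.464.

95.464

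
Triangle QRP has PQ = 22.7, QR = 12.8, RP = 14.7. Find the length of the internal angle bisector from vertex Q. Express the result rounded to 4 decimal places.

By the law of cosines, cos Q = (PQ² + QR² − RP²) / (2·PQ·QR) ≈ 0.79681, so ∠Q ≈ 0.649 rad.
The bisector from Q has length 2·PQ·QR·cos(∠Q/2)/(PQ+QR) ≈ 15.516.

t_Q ≈ 15.5158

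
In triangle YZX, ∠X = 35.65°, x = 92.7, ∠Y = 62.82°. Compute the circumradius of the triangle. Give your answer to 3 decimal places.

The third angle is ∠Z = 180° − ∠X − ∠Y = 81.53°.
Law of sines: y = x·sin Y/sin X ≈ 141.49.
Law of sines: z = x·sin Z/sin X ≈ 157.32.
Circumradius = x/(2 sin X) ≈ 79.525.

R ≈ 79.525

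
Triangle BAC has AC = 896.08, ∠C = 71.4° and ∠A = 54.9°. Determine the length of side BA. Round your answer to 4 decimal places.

1053.7865

The third angle is ∠B = 180° − ∠A − ∠C = 53.70°.
Law of sines: BA = AC·sin C/sin B ≈ 1053.8.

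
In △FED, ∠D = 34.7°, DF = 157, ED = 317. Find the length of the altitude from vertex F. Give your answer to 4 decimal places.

89.3769

By the law of cosines, FE² = ED² + DF² − 2·ED·DF·cos D = 43303, so FE ≈ 208.09.
Area = ½·ED·DF·sin D ≈ 14166.
The altitude from F has length 2·area/ED ≈ 89.377.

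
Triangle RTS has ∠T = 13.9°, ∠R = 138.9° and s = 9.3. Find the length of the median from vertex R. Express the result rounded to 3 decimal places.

3.235

The third angle is ∠S = 180° − ∠R − ∠T = 27.20°.
Law of sines: r = s·sin R/sin S ≈ 13.375.
Law of sines: t = s·sin T/sin S ≈ 4.8876.
Median from R: ½√(2·t² + 2·s² − r²) ≈ 3.2355.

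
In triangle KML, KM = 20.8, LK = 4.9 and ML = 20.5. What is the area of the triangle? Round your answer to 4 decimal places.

Semiperimeter s = (20.5 + 4.9 + 20.8)/2 = 23.1.
Heron's formula: area = √(23.1·2.6·18.2·2.3) ≈ 50.141.

area ≈ 50.1409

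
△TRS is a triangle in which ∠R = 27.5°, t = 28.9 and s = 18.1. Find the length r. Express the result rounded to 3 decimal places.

15.325

By the law of cosines, r² = s² + t² − 2·s·t·cos R = 234.85, so r ≈ 15.325.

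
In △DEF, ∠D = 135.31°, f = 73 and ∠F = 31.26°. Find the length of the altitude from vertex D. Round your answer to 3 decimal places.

16.955

The third angle is ∠E = 180° − ∠F − ∠D = 13.43°.
Law of sines: d = f·sin D/sin F ≈ 98.933.
Law of sines: e = f·sin E/sin F ≈ 32.673.
Area = ½·f·d·sin E ≈ 838.7.
The altitude from D has length 2·area/d ≈ 16.955.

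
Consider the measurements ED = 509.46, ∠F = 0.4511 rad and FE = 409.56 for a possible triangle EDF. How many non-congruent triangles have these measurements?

FE·sin F = 409.56·sin(0.4511 rad) ≈ 178.6.
Since ED ≥ FE, exactly one triangle exists.

1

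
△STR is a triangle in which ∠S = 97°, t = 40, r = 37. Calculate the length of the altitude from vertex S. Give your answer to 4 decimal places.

By the law of cosines, s² = t² + r² − 2·t·r·cos S = 3329.7, so s ≈ 57.704.
Area = ½·t·r·sin S ≈ 734.48.
The altitude from S has length 2·area/s ≈ 25.457.

h_S ≈ 25.4570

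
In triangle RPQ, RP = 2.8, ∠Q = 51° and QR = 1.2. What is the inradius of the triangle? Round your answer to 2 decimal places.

0.43

Law of sines: sin P = QR·sin Q/RP ≈ 0.33306.
Since RP ≥ QR, only the acute value applies: ∠P ≈ 19.45°.
Then ∠R = 180° − ∠Q − ∠P ≈ 109.55°.
Law of sines gives PQ = RP·sin R/sin Q ≈ 3.3953.
Area = ½·RP·QR·sin R ≈ 1.5832.
Semiperimeter s = (3.3953+1.2+2.8)/2 = 3.6977.
Inradius = area/s = 1.5832/3.6977 ≈ 0.42816.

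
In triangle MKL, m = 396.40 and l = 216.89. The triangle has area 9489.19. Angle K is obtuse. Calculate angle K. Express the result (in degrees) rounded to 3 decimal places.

From area = ½·l·m·sin K, we get sin K = 2·area/(l·m) ≈ 0.22074.
Taking the obtuse solution, ∠K ≈ 167.25°.

167.247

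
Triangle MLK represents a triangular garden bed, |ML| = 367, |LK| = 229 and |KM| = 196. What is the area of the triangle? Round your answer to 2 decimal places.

Semiperimeter s = (229 + 196 + 367)/2 = 396.
Heron's formula: area = √(396·167·200·29) ≈ 19585.

19584.83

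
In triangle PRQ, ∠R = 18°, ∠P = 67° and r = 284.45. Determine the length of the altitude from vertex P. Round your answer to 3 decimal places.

The third angle is ∠Q = 180° − ∠P − ∠R = 95.00°.
Law of sines: p = r·sin P/sin R ≈ 847.32.
Law of sines: q = r·sin Q/sin R ≈ 917.
Area = ½·r·p·sin Q ≈ 1.2005e+05.
The altitude from P has length 2·area/p ≈ 283.37.

h_P ≈ 283.368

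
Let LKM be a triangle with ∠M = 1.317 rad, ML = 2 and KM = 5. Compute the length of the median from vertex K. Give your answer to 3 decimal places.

4.847

By the law of cosines, LK² = KM² + ML² − 2·KM·ML·cos M = 23.978, so LK ≈ 4.8968.
Median from K: ½√(2·LK² + 2·KM² − ML²) ≈ 4.8466.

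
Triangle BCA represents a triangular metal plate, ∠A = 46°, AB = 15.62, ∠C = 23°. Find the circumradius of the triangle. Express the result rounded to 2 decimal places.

19.99

The third angle is ∠B = 180° − ∠C − ∠A = 111.00°.
Law of sines: CA = AB·sin B/sin C ≈ 37.321.
Law of sines: BC = AB·sin A/sin C ≈ 28.757.
Circumradius = AB/(2 sin C) ≈ 19.988.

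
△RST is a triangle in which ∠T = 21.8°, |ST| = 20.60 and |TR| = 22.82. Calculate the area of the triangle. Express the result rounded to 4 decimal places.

area ≈ 87.2885

Area = ½·|ST|·|TR|·sin T ≈ 87.289.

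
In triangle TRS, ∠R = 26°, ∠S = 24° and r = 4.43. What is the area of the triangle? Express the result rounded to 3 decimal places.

The third angle is ∠T = 180° − ∠R − ∠S = 130.00°.
Law of sines: t = r·sin T/sin R ≈ 7.7413.
Law of sines: s = r·sin S/sin R ≈ 4.1103.
Area = ½·r·t·sin S ≈ 6.9743.

6.974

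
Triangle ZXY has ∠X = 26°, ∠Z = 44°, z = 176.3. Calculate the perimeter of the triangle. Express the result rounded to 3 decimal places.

perimeter ≈ 526.044

The third angle is ∠Y = 180° − ∠Z − ∠X = 110.00°.
Law of sines: x = z·sin X/sin Z ≈ 111.26.
Law of sines: y = z·sin Y/sin Z ≈ 238.49.
Semiperimeter s = (176.3+111.26+238.49)/2 = 263.02.
Perimeter = 176.3 + 111.26 + 238.49 = 526.04.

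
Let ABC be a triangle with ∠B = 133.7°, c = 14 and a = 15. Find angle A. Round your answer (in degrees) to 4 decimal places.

23.9947

By the law of cosines, b² = c² + a² − 2·c·a·cos B = 711.17, so b ≈ 26.668.
Law of cosines again: cos A = (b² + c² − a²)/(2·b·c) ≈ 0.91358, so ∠A ≈ 23.99°.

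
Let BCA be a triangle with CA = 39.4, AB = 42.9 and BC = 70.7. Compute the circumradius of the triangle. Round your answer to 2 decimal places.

R ≈ 40.17

By the law of cosines, cos B = (AB² + BC² − CA²) / (2·AB·BC) ≈ 0.87149, so ∠B ≈ 29.37°.
Circumradius = CA/(2 sin B) ≈ 40.171.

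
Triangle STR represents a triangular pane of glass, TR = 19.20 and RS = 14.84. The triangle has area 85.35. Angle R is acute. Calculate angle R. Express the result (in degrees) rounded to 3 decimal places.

From area = ½·TR·RS·sin R, we get sin R = 2·area/(TR·RS) ≈ 0.59910.
Taking the acute solution, ∠R ≈ 36.81°.

36.805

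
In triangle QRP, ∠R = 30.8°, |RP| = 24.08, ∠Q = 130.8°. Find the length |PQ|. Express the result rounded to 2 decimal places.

16.29

The third angle is ∠P = 180° − ∠Q − ∠R = 18.40°.
Law of sines: |PQ| = |RP|·sin R/sin Q ≈ 16.288.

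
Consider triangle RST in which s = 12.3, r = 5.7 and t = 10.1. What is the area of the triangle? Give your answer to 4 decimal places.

area ≈ 28.4773

Semiperimeter p = (5.7 + 12.3 + 10.1)/2 = 14.05.
Heron's formula: area = √(14.05·8.35·1.75·3.95) ≈ 28.477.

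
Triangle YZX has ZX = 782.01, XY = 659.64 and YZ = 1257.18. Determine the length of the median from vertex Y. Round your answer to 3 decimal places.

Median from Y: ½√(2·XY² + 2·YZ² − ZX²) ≈ 924.62.

924.623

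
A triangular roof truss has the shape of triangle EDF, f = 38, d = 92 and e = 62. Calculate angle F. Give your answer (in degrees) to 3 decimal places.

∠F ≈ 17.765°

By the law of cosines, cos F = (e² + d² − f²) / (2·e·d) ≈ 0.95231, so ∠F ≈ 17.77°.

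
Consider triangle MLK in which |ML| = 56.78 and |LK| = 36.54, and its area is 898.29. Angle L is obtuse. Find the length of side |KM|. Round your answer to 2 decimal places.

81.45

From area = ½·|ML|·|LK|·sin L, we get sin L = 2·area/(|ML|·|LK|) ≈ 0.86593.
Taking the obtuse solution, ∠L ≈ 120.01°.
Law of cosines then gives |KM| ≈ 81.453.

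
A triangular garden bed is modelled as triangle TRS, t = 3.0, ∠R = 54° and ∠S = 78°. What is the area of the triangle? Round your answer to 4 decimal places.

The third angle is ∠T = 180° − ∠R − ∠S = 48.00°.
Law of sines: r = t·sin R/sin T ≈ 3.2659.
Law of sines: s = t·sin S/sin T ≈ 3.9487.
Area = ½·t·r·sin S ≈ 4.7918.

area ≈ 4.7918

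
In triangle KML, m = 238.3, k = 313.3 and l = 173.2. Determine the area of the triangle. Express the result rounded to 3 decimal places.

20440.019

Semiperimeter s = (313.3 + 238.3 + 173.2)/2 = 362.4.
Heron's formula: area = √(362.4·49.1·124.1·189.2) ≈ 20440.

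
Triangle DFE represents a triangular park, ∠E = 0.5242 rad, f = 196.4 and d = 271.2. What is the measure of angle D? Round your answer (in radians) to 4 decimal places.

∠D ≈ 1.8464 rad

By the law of cosines, e² = d² + f² − 2·d·f·cos E = 19899, so e ≈ 141.06.
Law of cosines again: cos D = (f² + e² − d²)/(2·f·e) ≈ -0.27211, so ∠D ≈ 1.8464 rad.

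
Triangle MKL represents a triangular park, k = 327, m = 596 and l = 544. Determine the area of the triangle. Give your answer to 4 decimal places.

Semiperimeter s = (596 + 327 + 544)/2 = 733.5.
Heron's formula: area = √(733.5·137.5·406.5·189.5) ≈ 88143.

88142.6879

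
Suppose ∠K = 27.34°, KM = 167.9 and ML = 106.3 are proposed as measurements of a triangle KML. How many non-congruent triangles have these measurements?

KM·sin K = 167.9·sin(27.34°) ≈ 77.11.
Since KM sin K < ML < KM (77.11 < 106.3 < 167.9), two triangles exist.

2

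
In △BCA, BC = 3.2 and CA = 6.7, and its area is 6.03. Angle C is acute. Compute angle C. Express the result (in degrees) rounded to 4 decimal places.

From area = ½·BC·CA·sin C, we get sin C = 2·area/(BC·CA) ≈ 0.56250.
Taking the acute solution, ∠C ≈ 34.23°.

34.2289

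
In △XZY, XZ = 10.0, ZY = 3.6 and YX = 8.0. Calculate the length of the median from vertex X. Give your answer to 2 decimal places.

m_X ≈ 8.87

Median from X: ½√(2·YX² + 2·XZ² − ZY²) ≈ 8.8747.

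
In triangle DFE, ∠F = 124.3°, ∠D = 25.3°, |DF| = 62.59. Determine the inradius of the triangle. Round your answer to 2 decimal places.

r ≈ 12.56

The third angle is ∠E = 180° − ∠D − ∠F = 30.40°.
Law of sines: |FE| = |DF|·sin D/sin E ≈ 52.859.
Law of sines: |ED| = |DF|·sin F/sin E ≈ 102.18.
Area = ½·|DF|·|FE|·sin F ≈ 1366.5.
Semiperimeter s = (52.859+102.18+62.59)/2 = 108.81.
Inradius = area/s = 1366.5/108.81 ≈ 12.559.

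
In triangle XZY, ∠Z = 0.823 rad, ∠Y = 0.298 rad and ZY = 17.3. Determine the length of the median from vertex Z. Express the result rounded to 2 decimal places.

The third angle is ∠X = π − ∠Z − ∠Y = 2.021 rad.
Law of sines: YX = ZY·sin Z/sin X ≈ 14.085.
Law of sines: XZ = ZY·sin Y/sin X ≈ 5.6405.
Median from Z: ½√(2·XZ² + 2·ZY² − YX²) ≈ 10.768.

m_Z ≈ 10.77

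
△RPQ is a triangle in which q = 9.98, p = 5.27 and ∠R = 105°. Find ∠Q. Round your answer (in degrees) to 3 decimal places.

By the law of cosines, r² = p² + q² − 2·p·q·cos R = 154.6, so r ≈ 12.434.
Law of cosines again: cos Q = (r² + p² − q²)/(2·r·p) ≈ 0.63159, so ∠Q ≈ 50.83°.

50.833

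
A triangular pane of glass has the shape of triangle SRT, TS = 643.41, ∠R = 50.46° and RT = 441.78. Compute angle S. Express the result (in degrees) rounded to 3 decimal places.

∠S ≈ 31.972°

Law of sines: sin S = RT·sin R/TS ≈ 0.52951.
Since TS ≥ RT, only the acute value applies: ∠S ≈ 31.97°.
Then ∠T = 180° − ∠R − ∠S ≈ 97.57°.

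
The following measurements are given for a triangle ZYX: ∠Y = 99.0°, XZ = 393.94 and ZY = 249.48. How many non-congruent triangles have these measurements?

ZY·sin Y = 249.48·sin(99.0°) ≈ 246.4.
Since ∠Y is not acute, a triangle exists only if XZ > ZY; here XZ > ZY, so there is exactly one triangle.

1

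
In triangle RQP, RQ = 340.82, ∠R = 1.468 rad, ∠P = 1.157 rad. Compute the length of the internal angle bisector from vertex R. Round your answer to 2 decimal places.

t_R ≈ 177.35

The third angle is ∠Q = π − ∠P − ∠R = 0.517 rad.
Law of sines: QP = RQ·sin R/sin P ≈ 370.27.
Law of sines: PR = RQ·sin Q/sin P ≈ 183.86.
The bisector from R has length 2·PR·RQ·cos(∠R/2)/(PR+RQ) ≈ 177.35.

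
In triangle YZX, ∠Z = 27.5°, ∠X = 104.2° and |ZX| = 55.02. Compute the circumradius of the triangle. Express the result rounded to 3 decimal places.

36.845

The third angle is ∠Y = 180° − ∠Z − ∠X = 48.30°.
Law of sines: |XY| = |ZX|·sin Z/sin Y ≈ 34.026.
Law of sines: |YZ| = |ZX|·sin X/sin Y ≈ 71.439.
Circumradius = |ZX|/(2 sin Y) ≈ 36.845.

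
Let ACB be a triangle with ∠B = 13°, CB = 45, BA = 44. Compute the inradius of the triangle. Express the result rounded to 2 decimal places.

4.49

By the law of cosines, AC² = CB² + BA² − 2·CB·BA·cos B = 102.49, so AC ≈ 10.124.
Area = ½·CB·BA·sin B ≈ 222.7.
Semiperimeter s = (45+44+10.124)/2 = 49.562.
Inradius = area/s = 222.7/49.562 ≈ 4.4934.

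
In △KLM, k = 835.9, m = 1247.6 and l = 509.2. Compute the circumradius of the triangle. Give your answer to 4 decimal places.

877.1819

By the law of cosines, cos K = (l² + m² − k²) / (2·l·m) ≈ 0.87919, so ∠K ≈ 28.46°.
Circumradius = k/(2 sin K) ≈ 877.18.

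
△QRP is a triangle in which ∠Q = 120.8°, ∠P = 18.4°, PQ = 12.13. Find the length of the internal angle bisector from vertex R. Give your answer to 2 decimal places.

8.03

The third angle is ∠R = 180° − ∠P − ∠Q = 40.80°.
Law of sines: RP = PQ·sin Q/sin R ≈ 15.946.
Law of sines: QR = PQ·sin P/sin R ≈ 5.8597.
The bisector from R has length 2·QR·RP·cos(∠R/2)/(QR+RP) ≈ 8.0325.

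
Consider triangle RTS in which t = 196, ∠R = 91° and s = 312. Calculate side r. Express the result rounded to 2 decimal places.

By the law of cosines, r² = t² + s² − 2·t·s·cos R = 1.3789e+05, so r ≈ 371.34.

371.34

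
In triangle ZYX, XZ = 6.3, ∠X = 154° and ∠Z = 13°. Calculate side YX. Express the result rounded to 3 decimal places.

The third angle is ∠Y = 180° − ∠X − ∠Z = 13.00°.
Law of sines: YX = XZ·sin Z/sin Y ≈ 6.3.

6.300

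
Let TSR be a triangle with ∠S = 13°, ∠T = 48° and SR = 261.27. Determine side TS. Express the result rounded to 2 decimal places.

The third angle is ∠R = 180° − ∠T − ∠S = 119.00°.
Law of sines: TS = SR·sin R/sin T ≈ 307.49.

307.49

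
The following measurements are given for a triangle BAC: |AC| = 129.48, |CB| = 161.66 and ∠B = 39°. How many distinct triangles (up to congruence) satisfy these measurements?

2

|CB|·sin B = 161.66·sin(39°) ≈ 101.7.
Since |CB| sin B < |AC| < |CB| (101.7 < 129.48 < 161.66), two triangles exist.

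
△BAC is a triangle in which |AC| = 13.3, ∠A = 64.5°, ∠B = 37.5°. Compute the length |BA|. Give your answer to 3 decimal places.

21.370

The third angle is ∠C = 180° − ∠B − ∠A = 78.00°.
Law of sines: |BA| = |AC|·sin C/sin B ≈ 21.37.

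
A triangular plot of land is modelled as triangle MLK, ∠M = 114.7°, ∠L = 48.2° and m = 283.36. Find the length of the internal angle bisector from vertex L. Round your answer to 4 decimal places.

t_L ≈ 126.4925

The third angle is ∠K = 180° − ∠M − ∠L = 17.10°.
Law of sines: l = m·sin L/sin M ≈ 232.51.
Law of sines: k = m·sin K/sin M ≈ 91.71.
The bisector from L has length 2·k·m·cos(∠L/2)/(k+m) ≈ 126.49.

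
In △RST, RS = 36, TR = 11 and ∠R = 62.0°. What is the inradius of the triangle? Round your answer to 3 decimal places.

By the law of cosines, ST² = TR² + RS² − 2·TR·RS·cos R = 1045.2, so ST ≈ 32.329.
Area = ½·TR·RS·sin R ≈ 174.82.
Semiperimeter s = (32.329+11+36)/2 = 39.665.
Inradius = area/s = 174.82/39.665 ≈ 4.4075.

4.408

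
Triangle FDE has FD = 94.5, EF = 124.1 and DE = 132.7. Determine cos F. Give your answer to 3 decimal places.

cos F ≈ 0.287

By the law of cosines, cos F = (EF² + FD² − DE²) / (2·EF·FD) ≈ 0.28658, so ∠F ≈ 73.35°.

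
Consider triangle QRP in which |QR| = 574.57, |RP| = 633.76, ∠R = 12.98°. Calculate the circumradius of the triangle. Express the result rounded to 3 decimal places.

331.020

By the law of cosines, |PQ|² = |QR|² + |RP|² − 2·|QR|·|RP|·cos R = 22112, so |PQ| ≈ 148.7.
Area = ½·|QR|·|RP|·sin R ≈ 40895.
Circumradius = |PQ|/(2 sin R) ≈ 331.02.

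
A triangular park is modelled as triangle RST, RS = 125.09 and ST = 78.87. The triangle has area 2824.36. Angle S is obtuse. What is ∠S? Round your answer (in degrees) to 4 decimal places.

From area = ½·RS·ST·sin S, we get sin S = 2·area/(RS·ST) ≈ 0.57255.
Taking the obtuse solution, ∠S ≈ 145.07°.

∠S ≈ 145.0716°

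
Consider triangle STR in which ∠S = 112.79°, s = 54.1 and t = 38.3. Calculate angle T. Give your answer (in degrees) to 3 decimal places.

Law of sines: sin T = t·sin S/s ≈ 0.65268.
Since s ≥ t, only the acute value applies: ∠T ≈ 40.74°.
Then ∠R = 180° − ∠S − ∠T ≈ 26.47°.

∠T ≈ 40.744°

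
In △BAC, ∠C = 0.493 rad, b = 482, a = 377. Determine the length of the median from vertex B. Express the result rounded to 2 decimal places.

m_B ≈ 200.34

By the law of cosines, c² = b² + a² − 2·b·a·cos C = 54303, so c ≈ 233.03.
Median from B: ½√(2·a² + 2·c² − b²) ≈ 200.34.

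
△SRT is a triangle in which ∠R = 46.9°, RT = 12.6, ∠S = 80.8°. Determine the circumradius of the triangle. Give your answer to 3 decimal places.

The third angle is ∠T = 180° − ∠S − ∠R = 52.30°.
Law of sines: TS = RT·sin R/sin S ≈ 9.3199.
Law of sines: SR = RT·sin T/sin S ≈ 10.099.
Circumradius = RT/(2 sin S) ≈ 6.3821.

6.382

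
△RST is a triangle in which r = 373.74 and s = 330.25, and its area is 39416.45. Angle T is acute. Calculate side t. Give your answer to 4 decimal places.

242.4910

From area = ½·r·s·sin T, we get sin T = 2·area/(r·s) ≈ 0.63870.
Taking the acute solution, ∠T ≈ 39.69°.
Law of cosines then gives t ≈ 242.49.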